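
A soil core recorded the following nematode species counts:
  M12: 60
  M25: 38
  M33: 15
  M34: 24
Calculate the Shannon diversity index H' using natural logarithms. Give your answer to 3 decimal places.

1.265

Total N = 60+38+15+24 = 137, so the proportions are 0.43796, 0.27737, 0.10949, 0.17518 (working shown to 5 dp, full precision carried).
Each pᵢ ln pᵢ term: 0.43796×(-0.82564)=-0.36159, 0.27737×(-1.28239)=-0.35570, 0.10949×(-2.21193)=-0.24218, 0.17518×(-1.74193)=-0.30516.
Sum = -1.26463, so H' = 1.265.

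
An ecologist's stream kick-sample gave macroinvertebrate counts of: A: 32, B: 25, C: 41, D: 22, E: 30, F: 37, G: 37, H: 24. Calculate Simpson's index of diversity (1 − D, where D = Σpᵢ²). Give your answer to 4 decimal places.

0.8695

Total N = 32+25+41+22+30+37+37+24 = 248, so the proportions are 0.129032, 0.100806, 0.165323, 0.08871, 0.120968, 0.149194, 0.149194, 0.096774 (working shown to 6 dp, full precision carried).
D = 0.129032² + 0.100806² + 0.165323² + 0.08871² + 0.120968² + 0.149194² + 0.149194² + 0.096774² = 0.016649 + 0.010162 + 0.027332 + 0.007869 + 0.014633 + 0.022259 + 0.022259 + 0.009365 = 0.130528.
So 1 − D = 0.869472, i.e. 0.8695 to 4 decimal places.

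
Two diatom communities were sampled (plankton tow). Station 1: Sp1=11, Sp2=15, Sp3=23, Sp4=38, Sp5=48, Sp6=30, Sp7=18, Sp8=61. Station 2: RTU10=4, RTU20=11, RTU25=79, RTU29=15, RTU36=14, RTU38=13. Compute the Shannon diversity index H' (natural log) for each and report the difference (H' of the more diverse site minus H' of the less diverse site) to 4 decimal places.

Station 1: N=244, proportions 0.045082, 0.061475, 0.094262, 0.155738, 0.196721, 0.122951, 0.07377, 0.25, giving H' = 1.939849 (working shown to 6 dp, full precision carried).
Station 2: N=136, proportions 0.029412, 0.080882, 0.580882, 0.110294, 0.102941, 0.095588, giving H' = 1.324270.
Difference = |1.939849 − 1.324270| = 0.615579, i.e. 0.6156 to 4 decimal places.

0.6156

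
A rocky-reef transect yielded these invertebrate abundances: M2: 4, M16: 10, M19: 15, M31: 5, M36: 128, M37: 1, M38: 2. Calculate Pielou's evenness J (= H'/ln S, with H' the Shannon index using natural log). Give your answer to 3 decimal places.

0.445

Total N = 4+10+15+5+128+1+2 = 165, so the proportions are 0.02424, 0.06061, 0.09091, 0.0303, 0.77576, 0.00606, 0.01212 (working shown to 5 dp, full precision carried).
H' = −Σ pᵢ ln pᵢ = −((-0.09017) + (-0.16990) + (-0.21799) + (-0.10595) + (-0.19698) + (-0.03095) + (-0.05349)) = 0.86543.
With S = 7 species, ln S = 1.94591, so J = 0.86543/1.94591 = 0.44474, i.e. 0.445 to 3 decimal places.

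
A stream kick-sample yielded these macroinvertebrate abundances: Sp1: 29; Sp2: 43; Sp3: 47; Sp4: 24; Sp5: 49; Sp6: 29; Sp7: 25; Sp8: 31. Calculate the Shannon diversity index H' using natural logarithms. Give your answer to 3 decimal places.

Total N = 29+43+47+24+49+29+25+31 = 277, so the proportions are 0.10469, 0.15523, 0.16968, 0.08664, 0.1769, 0.10469, 0.09025, 0.11191 (working shown to 5 dp, full precision carried).
Each pᵢ ln pᵢ term: 0.10469×(-2.25672)=-0.23626, 0.15523×(-1.86282)=-0.28917, 0.16968×(-1.77387)=-0.30098, 0.08664×(-2.44596)=-0.21192, 0.1769×(-1.73220)=-0.30642, 0.10469×(-2.25672)=-0.23626, 0.09025×(-2.40514)=-0.21707, 0.11191×(-2.19003)=-0.24509.
Sum = -2.04319, so H' = 2.043.

2.043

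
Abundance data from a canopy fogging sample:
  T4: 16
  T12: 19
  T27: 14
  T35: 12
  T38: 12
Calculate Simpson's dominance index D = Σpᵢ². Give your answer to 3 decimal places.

0.207

Total N = 16+19+14+12+12 = 73, so the proportions are 0.21918, 0.26027, 0.19178, 0.16438, 0.16438 (working shown to 5 dp, full precision carried).
D = 0.21918² + 0.26027² + 0.19178² + 0.16438² + 0.16438² = 0.04804 + 0.06774 + 0.03678 + 0.02702 + 0.02702 = 0.20661.
To 3 decimal places, D = 0.207.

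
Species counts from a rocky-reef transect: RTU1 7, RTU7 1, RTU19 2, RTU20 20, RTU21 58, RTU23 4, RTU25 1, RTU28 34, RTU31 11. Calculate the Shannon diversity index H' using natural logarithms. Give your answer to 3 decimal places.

1.578

Total N = 7+1+2+20+58+4+1+34+11 = 138, so the proportions are 0.05072, 0.00725, 0.01449, 0.14493, 0.42029, 0.02899, 0.00725, 0.24638, 0.07971 (working shown to 5 dp, full precision carried).
Each pᵢ ln pᵢ term: 0.05072×(-2.98134)=-0.15123, 0.00725×(-4.92725)=-0.03570, 0.01449×(-4.23411)=-0.06136, 0.14493×(-1.93152)=-0.27993, 0.42029×(-0.86681)=-0.36431, 0.02899×(-3.54096)=-0.10264, 0.00725×(-4.92725)=-0.03570, 0.24638×(-1.40089)=-0.34515, 0.07971×(-2.52936)=-0.20162.
Sum = -1.57764, so H' = 1.578.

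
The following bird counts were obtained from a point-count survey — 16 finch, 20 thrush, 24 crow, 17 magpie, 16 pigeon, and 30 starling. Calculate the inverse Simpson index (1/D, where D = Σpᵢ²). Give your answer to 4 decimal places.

5.6515

Total N = 16+20+24+17+16+30 = 123, so the proportions are 0.1300813, 0.16260163, 0.19512195, 0.13821138, 0.1300813, 0.24390244 (working shown to 8 dp, full precision carried).
D = 0.1300813² + 0.16260163² + 0.19512195² + 0.13821138² + 0.1300813² + 0.24390244² = 0.01692114 + 0.02643929 + 0.03807258 + 0.01910239 + 0.01692114 + 0.05948840 = 0.17694494.
So 1/D = 5.651476, i.e. 5.6515 to 4 decimal places.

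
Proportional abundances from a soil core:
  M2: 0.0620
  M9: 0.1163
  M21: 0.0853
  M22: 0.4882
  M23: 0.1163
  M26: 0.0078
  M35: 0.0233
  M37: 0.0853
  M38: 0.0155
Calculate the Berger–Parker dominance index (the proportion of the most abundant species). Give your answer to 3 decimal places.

The largest proportion is 0.4882, i.e. d = 0.488 to 3 decimal places.

0.488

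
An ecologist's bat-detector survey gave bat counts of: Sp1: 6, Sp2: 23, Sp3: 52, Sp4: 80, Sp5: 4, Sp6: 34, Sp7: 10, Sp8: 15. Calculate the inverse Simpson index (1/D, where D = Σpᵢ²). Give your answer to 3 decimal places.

4.494

Total N = 6+23+52+80+4+34+10+15 = 224, so the proportions are 0.0267857, 0.1026786, 0.2321429, 0.3571429, 0.0178571, 0.1517857, 0.0446429, 0.0669643 (working shown to 7 dp, full precision carried).
D = 0.0267857² + 0.1026786² + 0.2321429² + 0.3571429² + 0.0178571² + 0.1517857² + 0.0446429² + 0.0669643² = 0.0007175 + 0.0105429 + 0.0538903 + 0.1275510 + 0.0003189 + 0.0230389 + 0.0019930 + 0.0044842 = 0.2225367.
So 1/D = 4.49364, i.e. 4.494 to 3 decimal places.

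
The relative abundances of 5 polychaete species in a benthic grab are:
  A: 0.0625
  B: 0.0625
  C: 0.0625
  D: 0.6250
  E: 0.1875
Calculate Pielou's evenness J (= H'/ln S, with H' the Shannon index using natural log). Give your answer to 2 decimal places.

0.70

H' = −Σ pᵢ ln pᵢ = −((-0.1733) + (-0.1733) + (-0.1733) + (-0.2938) + (-0.3139)) = 1.1275 (working shown to 4 dp, full precision carried).
With S = 5 species, ln S = 1.6094, so J = 1.1275/1.6094 = 0.7005, i.e. 0.70 to 2 decimal places.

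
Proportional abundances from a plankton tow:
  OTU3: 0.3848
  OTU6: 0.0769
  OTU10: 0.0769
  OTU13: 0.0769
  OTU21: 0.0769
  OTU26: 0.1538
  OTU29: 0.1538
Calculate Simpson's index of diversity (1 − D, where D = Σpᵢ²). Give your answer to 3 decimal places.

D = 0.3848² + 0.0769² + 0.0769² + 0.0769² + 0.0769² + 0.1538² + 0.1538² = 0.14807 + 0.00591 + 0.00591 + 0.00591 + 0.00591 + 0.02365 + 0.02365 = 0.21903 (working shown to 5 dp, full precision carried).
So 1 − D = 0.78097, i.e. 0.781 to 3 decimal places.

0.781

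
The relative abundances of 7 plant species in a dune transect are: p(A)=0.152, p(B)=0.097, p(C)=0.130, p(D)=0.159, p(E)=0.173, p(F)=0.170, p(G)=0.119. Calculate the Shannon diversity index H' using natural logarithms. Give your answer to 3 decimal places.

1.928

Each pᵢ ln pᵢ term (working shown to 5 dp, full precision carried): 0.152×(-1.88387)=-0.28635, 0.097×(-2.33304)=-0.22631, 0.13×(-2.04022)=-0.26523, 0.159×(-1.83885)=-0.29238, 0.173×(-1.75446)=-0.30352, 0.17×(-1.77196)=-0.30123, 0.119×(-2.12863)=-0.25331.
Sum = -1.92832, so H' = 1.928.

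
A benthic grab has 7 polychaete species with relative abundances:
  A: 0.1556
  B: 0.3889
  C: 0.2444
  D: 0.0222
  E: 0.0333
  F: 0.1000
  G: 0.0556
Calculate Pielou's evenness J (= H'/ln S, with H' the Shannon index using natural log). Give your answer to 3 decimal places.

0.817

H' = −Σ pᵢ ln pᵢ = −((-0.28949) + (-0.36729) + (-0.34435) + (-0.08453) + (-0.11329) + (-0.23026) + (-0.16066)) = 1.58987 (working shown to 5 dp, full precision carried).
With S = 7 species, ln S = 1.94591, so J = 1.58987/1.94591 = 0.81703, i.e. 0.817 to 3 decimal places.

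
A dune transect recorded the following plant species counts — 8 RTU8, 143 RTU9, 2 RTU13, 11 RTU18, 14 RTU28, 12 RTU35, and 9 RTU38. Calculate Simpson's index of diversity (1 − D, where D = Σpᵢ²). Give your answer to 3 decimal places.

Total N = 8+143+2+11+14+12+9 = 199, so the proportions are 0.0402, 0.71859, 0.01005, 0.05528, 0.07035, 0.0603, 0.04523 (working shown to 5 dp, full precision carried).
D = 0.0402² + 0.71859² + 0.01005² + 0.05528² + 0.07035² + 0.0603² + 0.04523² = 0.00162 + 0.51638 + 0.00010 + 0.00306 + 0.00495 + 0.00364 + 0.00205 = 0.53178.
So 1 − D = 0.46822, i.e. 0.468 to 3 decimal places.

0.468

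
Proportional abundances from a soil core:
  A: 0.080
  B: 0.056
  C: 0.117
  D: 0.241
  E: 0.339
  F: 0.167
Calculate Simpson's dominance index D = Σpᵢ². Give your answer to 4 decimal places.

0.2241

D = 0.08² + 0.056² + 0.117² + 0.241² + 0.339² + 0.167² = 0.006400 + 0.003136 + 0.013689 + 0.058081 + 0.114921 + 0.027889 = 0.224116 (working shown to 6 dp, full precision carried).
To 4 decimal places, D = 0.2241.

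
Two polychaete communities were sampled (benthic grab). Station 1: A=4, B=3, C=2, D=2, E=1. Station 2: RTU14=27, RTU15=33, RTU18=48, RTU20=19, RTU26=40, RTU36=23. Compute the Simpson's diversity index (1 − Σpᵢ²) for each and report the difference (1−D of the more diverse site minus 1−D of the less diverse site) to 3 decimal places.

0.053

Station 1: N=12, proportions 0.33333, 0.25, 0.16667, 0.16667, 0.08333, giving 1−D = 0.76389 (working shown to 5 dp, full precision carried).
Station 2: N=190, proportions 0.14211, 0.17368, 0.25263, 0.1, 0.21053, 0.12105, giving 1−D = 0.81684.
Difference = |0.76389 − 0.81684| = 0.05295, i.e. 0.053 to 3 decimal places.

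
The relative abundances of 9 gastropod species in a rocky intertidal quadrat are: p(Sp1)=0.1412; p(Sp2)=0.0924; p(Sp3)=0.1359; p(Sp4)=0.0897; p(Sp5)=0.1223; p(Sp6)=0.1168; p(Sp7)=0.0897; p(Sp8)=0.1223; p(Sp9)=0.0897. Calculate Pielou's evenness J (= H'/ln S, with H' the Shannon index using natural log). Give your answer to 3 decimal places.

0.993

H' = −Σ pᵢ ln pᵢ = −((-0.27641) + (-0.22006) + (-0.27123) + (-0.21629) + (-0.25699) + (-0.25080) + (-0.21629) + (-0.25699) + (-0.21629)) = 2.18136 (working shown to 5 dp, full precision carried).
With S = 9 species, ln S = 2.19722, so J = 2.18136/2.19722 = 0.99278, i.e. 0.993 to 3 decimal places.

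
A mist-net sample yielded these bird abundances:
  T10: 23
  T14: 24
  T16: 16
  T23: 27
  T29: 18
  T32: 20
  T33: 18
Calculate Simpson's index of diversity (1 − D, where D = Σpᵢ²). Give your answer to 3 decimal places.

Total N = 23+24+16+27+18+20+18 = 146, so the proportions are 0.15753, 0.16438, 0.10959, 0.18493, 0.12329, 0.13699, 0.12329 (working shown to 5 dp, full precision carried).
D = 0.15753² + 0.16438² + 0.10959² + 0.18493² + 0.12329² + 0.13699² + 0.12329² = 0.02482 + 0.02702 + 0.01201 + 0.03420 + 0.01520 + 0.01877 + 0.01520 = 0.14721.
So 1 − D = 0.85279, i.e. 0.853 to 3 decimal places.

0.853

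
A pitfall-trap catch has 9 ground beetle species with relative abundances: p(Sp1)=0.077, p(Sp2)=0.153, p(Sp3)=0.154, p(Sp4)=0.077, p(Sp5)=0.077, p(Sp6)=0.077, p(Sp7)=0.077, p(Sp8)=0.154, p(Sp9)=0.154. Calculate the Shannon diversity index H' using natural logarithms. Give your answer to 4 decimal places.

2.1387

Each pᵢ ln pᵢ term (working shown to 6 dp, full precision carried): 0.077×(-2.563950)=-0.197424, 0.153×(-1.877317)=-0.287230, 0.154×(-1.870803)=-0.288104, 0.077×(-2.563950)=-0.197424, 0.077×(-2.563950)=-0.197424, 0.077×(-2.563950)=-0.197424, 0.077×(-2.563950)=-0.197424, 0.154×(-1.870803)=-0.288104, 0.154×(-1.870803)=-0.288104.
Sum = -2.138661, so H' = 2.1387.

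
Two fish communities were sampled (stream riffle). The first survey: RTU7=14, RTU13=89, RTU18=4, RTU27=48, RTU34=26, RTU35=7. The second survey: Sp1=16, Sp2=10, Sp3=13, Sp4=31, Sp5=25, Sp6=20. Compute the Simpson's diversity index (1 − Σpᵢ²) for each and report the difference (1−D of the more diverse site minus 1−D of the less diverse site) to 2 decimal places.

0.13

The first survey: N=188, proportions 0.0745, 0.4734, 0.0213, 0.2553, 0.1383, 0.0372, giving 1−D = 0.6842 (working shown to 4 dp, full precision carried).
The second survey: N=115, proportions 0.1391, 0.087, 0.113, 0.2696, 0.2174, 0.1739, giving 1−D = 0.8101.
Difference = |0.6842 − 0.8101| = 0.1259, i.e. 0.13 to 2 decimal places.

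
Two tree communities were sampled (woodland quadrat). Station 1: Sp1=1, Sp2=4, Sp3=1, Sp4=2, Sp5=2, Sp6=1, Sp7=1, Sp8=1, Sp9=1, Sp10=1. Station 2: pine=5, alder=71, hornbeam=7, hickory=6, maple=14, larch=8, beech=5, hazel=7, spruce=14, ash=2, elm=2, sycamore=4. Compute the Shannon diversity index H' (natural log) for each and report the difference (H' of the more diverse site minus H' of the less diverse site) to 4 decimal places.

Station 1: N=15, proportions 0.066667, 0.266667, 0.066667, 0.133333, 0.133333, 0.066667, 0.066667, 0.066667, 0.066667, 0.066667, giving H' = 2.153532 (working shown to 6 dp, full precision carried).
Station 2: N=145, proportions 0.034483, 0.489655, 0.048276, 0.041379, 0.096552, 0.055172, 0.034483, 0.048276, 0.096552, 0.013793, 0.013793, 0.027586, giving H' = 1.834769.
Difference = |2.153532 − 1.834769| = 0.318763, i.e. 0.3188 to 4 decimal places.

0.3188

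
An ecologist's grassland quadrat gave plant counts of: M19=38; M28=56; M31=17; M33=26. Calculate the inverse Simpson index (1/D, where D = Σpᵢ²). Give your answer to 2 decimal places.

Total N = 38+56+17+26 = 137, so the proportions are 0.277372, 0.408759, 0.124088, 0.189781 (working shown to 6 dp, full precision carried).
D = 0.277372² + 0.408759² + 0.124088² + 0.189781² = 0.076935 + 0.167084 + 0.015398 + 0.036017 = 0.295434.
So 1/D = 3.3849, i.e. 3.38 to 2 decimal places.

3.38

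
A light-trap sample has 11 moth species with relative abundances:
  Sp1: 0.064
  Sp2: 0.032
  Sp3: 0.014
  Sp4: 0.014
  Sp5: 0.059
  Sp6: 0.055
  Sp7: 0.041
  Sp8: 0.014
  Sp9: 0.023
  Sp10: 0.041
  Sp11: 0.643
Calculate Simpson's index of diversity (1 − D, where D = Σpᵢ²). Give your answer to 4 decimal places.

0.5704

D = 0.064² + 0.032² + 0.014² + 0.014² + 0.059² + 0.055² + 0.041² + 0.014² + 0.023² + 0.041² + 0.643² = 0.004096 + 0.001024 + 0.000196 + 0.000196 + 0.003481 + 0.003025 + 0.001681 + 0.000196 + 0.000529 + 0.001681 + 0.413449 = 0.429554 (working shown to 6 dp, full precision carried).
So 1 − D = 0.570446, i.e. 0.5704 to 4 decimal places.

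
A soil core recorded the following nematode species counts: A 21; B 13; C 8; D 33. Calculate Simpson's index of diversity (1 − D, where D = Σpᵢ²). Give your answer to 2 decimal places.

0.69

Total N = 21+13+8+33 = 75, so the proportions are 0.28, 0.1733, 0.1067, 0.44 (working shown to 4 dp, full precision carried).
D = 0.28² + 0.1733² + 0.1067² + 0.44² = 0.0784 + 0.0300 + 0.0114 + 0.1936 = 0.3134.
So 1 − D = 0.6866, i.e. 0.69 to 2 decimal places.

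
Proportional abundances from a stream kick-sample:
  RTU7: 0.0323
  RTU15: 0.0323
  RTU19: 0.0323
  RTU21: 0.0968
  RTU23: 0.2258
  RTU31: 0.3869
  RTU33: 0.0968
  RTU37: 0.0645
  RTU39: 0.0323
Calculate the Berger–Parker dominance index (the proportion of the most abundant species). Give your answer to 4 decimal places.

The largest proportion is 0.3869, i.e. d = 0.3869 to 4 decimal places.

0.3869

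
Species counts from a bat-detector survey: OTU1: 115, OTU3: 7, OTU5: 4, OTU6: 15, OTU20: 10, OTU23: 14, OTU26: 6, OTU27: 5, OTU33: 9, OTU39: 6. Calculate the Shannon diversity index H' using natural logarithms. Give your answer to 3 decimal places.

1.510

Total N = 115+7+4+15+10+14+6+5+9+6 = 191, so the proportions are 0.60209, 0.03665, 0.02094, 0.07853, 0.05236, 0.0733, 0.03141, 0.02618, 0.04712, 0.03141 (working shown to 5 dp, full precision carried).
Each pᵢ ln pᵢ term: 0.60209×(-0.50734)=-0.30547, 0.03665×(-3.30636)=-0.12118, 0.02094×(-3.86598)=-0.08096, 0.07853×(-2.54422)=-0.19981, 0.05236×(-2.94969)=-0.15443, 0.0733×(-2.61322)=-0.19154, 0.03141×(-3.46051)=-0.10871, 0.02618×(-3.64284)=-0.09536, 0.04712×(-3.05505)=-0.14396, 0.03141×(-3.46051)=-0.10871.
Sum = -1.51012, so H' = 1.510.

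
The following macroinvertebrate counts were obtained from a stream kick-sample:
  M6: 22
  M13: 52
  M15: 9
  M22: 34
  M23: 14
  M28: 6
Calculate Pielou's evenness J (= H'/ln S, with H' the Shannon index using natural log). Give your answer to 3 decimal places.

0.869

Total N = 22+52+9+34+14+6 = 137, so the proportions are 0.16058, 0.37956, 0.06569, 0.24818, 0.10219, 0.0438 (working shown to 5 dp, full precision carried).
H' = −Σ pᵢ ln pᵢ = −((-0.29370) + (-0.36770) + (-0.17887) + (-0.34586) + (-0.23309) + (-0.13700)) = 1.55621.
With S = 6 species, ln S = 1.79176, so J = 1.55621/1.79176 = 0.86854, i.e. 0.869 to 3 decimal places.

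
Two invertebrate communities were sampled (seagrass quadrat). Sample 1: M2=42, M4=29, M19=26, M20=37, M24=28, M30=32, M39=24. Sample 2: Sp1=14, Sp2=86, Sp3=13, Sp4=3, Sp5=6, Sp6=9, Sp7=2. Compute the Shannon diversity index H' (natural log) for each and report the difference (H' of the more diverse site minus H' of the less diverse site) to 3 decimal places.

Sample 1: N=218, proportions 0.19266, 0.13303, 0.11927, 0.16972, 0.12844, 0.14679, 0.11009, giving H' = 1.92841 (working shown to 5 dp, full precision carried).
Sample 2: N=133, proportions 0.10526, 0.64662, 0.09774, 0.02256, 0.04511, 0.06767, 0.01504, giving H' = 1.21687.
Difference = |1.92841 − 1.21687| = 0.71154, i.e. 0.712 to 3 decimal places.

0.712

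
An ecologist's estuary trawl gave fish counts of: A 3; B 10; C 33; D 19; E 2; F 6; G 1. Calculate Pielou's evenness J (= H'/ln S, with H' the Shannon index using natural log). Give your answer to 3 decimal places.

0.755

Total N = 3+10+33+19+2+6+1 = 74, so the proportions are 0.04054, 0.13514, 0.44595, 0.25676, 0.02703, 0.08108, 0.01351 (working shown to 5 dp, full precision carried).
H' = −Σ pᵢ ln pᵢ = −((-0.12995) + (-0.27047) + (-0.36013) + (-0.34909) + (-0.09759) + (-0.20370) + (-0.05816)) = 1.46910.
With S = 7 species, ln S = 1.94591, so J = 1.46910/1.94591 = 0.75497, i.e. 0.755 to 3 decimal places.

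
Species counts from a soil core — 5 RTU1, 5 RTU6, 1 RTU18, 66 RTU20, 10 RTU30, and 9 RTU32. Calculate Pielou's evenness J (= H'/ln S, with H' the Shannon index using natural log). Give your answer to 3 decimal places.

Total N = 5+5+1+66+10+9 = 96, so the proportions are 0.05208, 0.05208, 0.01042, 0.6875, 0.10417, 0.09375 (working shown to 5 dp, full precision carried).
H' = −Σ pᵢ ln pᵢ = −((-0.15390) + (-0.15390) + (-0.04755) + (-0.25760) + (-0.23560) + (-0.22192)) = 1.07047.
With S = 6 species, ln S = 1.79176, so J = 1.07047/1.79176 = 0.59744, i.e. 0.597 to 3 decimal places.

0.597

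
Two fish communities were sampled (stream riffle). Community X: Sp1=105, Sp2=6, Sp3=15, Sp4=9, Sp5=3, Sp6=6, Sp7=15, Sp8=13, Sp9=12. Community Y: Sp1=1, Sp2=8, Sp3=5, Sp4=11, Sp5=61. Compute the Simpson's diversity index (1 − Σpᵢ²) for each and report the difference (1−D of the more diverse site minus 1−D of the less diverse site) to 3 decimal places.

Community X: N=184, proportions 0.57065, 0.03261, 0.08152, 0.04891, 0.0163, 0.03261, 0.08152, 0.07065, 0.06522, giving 1−D = 0.64703 (working shown to 5 dp, full precision carried).
Community Y: N=86, proportions 0.01163, 0.09302, 0.05814, 0.12791, 0.7093, giving 1−D = 0.46836.
Difference = |0.64703 − 0.46836| = 0.17867, i.e. 0.179 to 3 decimal places.

0.179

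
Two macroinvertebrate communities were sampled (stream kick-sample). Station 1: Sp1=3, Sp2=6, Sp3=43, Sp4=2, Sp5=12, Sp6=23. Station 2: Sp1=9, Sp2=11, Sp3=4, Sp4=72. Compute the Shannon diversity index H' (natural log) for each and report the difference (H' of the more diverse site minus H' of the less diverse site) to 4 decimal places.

Station 1: N=89, proportions 0.0337079, 0.0674157, 0.4831461, 0.0224719, 0.1348315, 0.258427, giving H' = 1.3526865 (working shown to 7 dp, full precision carried).
Station 2: N=96, proportions 0.09375, 0.1145833, 0.0416667, 0.75, giving H' = 0.8183377.
Difference = |1.3526865 − 0.8183377| = 0.5343488, i.e. 0.5343 to 4 decimal places.

0.5343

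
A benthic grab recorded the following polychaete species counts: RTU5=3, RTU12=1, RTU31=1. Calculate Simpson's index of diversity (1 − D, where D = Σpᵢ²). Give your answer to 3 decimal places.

0.560

Total N = 3+1+1 = 5, so the proportions are 0.6, 0.2, 0.2 (working shown to 5 dp, full precision carried).
D = 0.6² + 0.2² + 0.2² = 0.36000 + 0.04000 + 0.04000 = 0.44000.
So 1 − D = 0.56000, i.e. 0.560 to 3 decimal places.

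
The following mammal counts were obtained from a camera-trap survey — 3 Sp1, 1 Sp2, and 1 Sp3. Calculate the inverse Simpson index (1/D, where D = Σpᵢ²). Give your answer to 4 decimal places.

Total N = 3+1+1 = 5, so the proportions are 0.6, 0.2, 0.2 (working shown to 7 dp, full precision carried).
D = 0.6² + 0.2² + 0.2² = 0.3600000 + 0.0400000 + 0.0400000 = 0.4400000.
So 1/D = 2.272727, i.e. 2.2727 to 4 decimal places.

2.2727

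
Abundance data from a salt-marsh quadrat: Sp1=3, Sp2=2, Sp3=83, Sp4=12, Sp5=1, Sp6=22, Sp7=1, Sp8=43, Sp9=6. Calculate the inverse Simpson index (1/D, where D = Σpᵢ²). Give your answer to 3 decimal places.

3.178

Total N = 3+2+83+12+1+22+1+43+6 = 173, so the proportions are 0.017341, 0.0115607, 0.4797688, 0.0693642, 0.0057803, 0.1271676, 0.0057803, 0.2485549, 0.0346821 (working shown to 7 dp, full precision carried).
D = 0.017341² + 0.0115607² + 0.4797688² + 0.0693642² + 0.0057803² + 0.1271676² + 0.0057803² + 0.2485549² + 0.0346821² = 0.0003007 + 0.0001336 + 0.2301781 + 0.0048114 + 0.0000334 + 0.0161716 + 0.0000334 + 0.0617795 + 0.0012028 = 0.3146447.
So 1/D = 3.17819, i.e. 3.178 to 3 decimal places.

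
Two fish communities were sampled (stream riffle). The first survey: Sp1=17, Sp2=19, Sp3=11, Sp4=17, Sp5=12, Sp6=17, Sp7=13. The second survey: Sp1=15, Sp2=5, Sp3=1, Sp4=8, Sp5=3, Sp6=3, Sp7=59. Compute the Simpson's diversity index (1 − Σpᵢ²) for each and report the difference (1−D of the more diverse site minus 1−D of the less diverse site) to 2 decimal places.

0.28

The first survey: N=106, proportions 0.1604, 0.1792, 0.1038, 0.1604, 0.1132, 0.1604, 0.1226, giving 1−D = 0.8521 (working shown to 4 dp, full precision carried).
The second survey: N=94, proportions 0.1596, 0.0532, 0.0106, 0.0851, 0.0319, 0.0319, 0.6277, giving 1−D = 0.5684.
Difference = |0.8521 − 0.5684| = 0.2837, i.e. 0.28 to 2 decimal places.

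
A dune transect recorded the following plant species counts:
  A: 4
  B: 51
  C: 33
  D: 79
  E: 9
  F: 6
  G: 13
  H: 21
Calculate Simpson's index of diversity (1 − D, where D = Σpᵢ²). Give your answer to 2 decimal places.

Total N = 4+51+33+79+9+6+13+21 = 216, so the proportions are 0.0185, 0.2361, 0.1528, 0.3657, 0.0417, 0.0278, 0.0602, 0.0972 (working shown to 4 dp, full precision carried).
D = 0.0185² + 0.2361² + 0.1528² + 0.3657² + 0.0417² + 0.0278² + 0.0602² + 0.0972² = 0.0003 + 0.0557 + 0.0233 + 0.1338 + 0.0017 + 0.0008 + 0.0036 + 0.0095 = 0.2288.
So 1 − D = 0.7712, i.e. 0.77 to 2 decimal places.

0.77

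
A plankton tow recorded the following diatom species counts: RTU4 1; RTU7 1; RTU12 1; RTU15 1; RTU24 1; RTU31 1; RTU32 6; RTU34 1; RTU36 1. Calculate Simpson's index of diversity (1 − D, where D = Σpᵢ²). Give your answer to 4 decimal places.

0.7755

Total N = 1+1+1+1+1+1+6+1+1 = 14, so the proportions are 0.071429, 0.071429, 0.071429, 0.071429, 0.071429, 0.071429, 0.428571, 0.071429, 0.071429 (working shown to 6 dp, full precision carried).
D = 0.071429² + 0.071429² + 0.071429² + 0.071429² + 0.071429² + 0.071429² + 0.428571² + 0.071429² + 0.071429² = 0.005102 + 0.005102 + 0.005102 + 0.005102 + 0.005102 + 0.005102 + 0.183673 + 0.005102 + 0.005102 = 0.224490.
So 1 − D = 0.775510, i.e. 0.7755 to 4 decimal places.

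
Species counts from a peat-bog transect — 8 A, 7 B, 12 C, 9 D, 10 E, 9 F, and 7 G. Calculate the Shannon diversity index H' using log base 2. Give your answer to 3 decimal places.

2.783

Total N = 8+7+12+9+10+9+7 = 62, so the proportions are 0.12903, 0.1129, 0.19355, 0.14516, 0.16129, 0.14516, 0.1129 (working shown to 5 dp, full precision carried).
Each pᵢ log₂ pᵢ term: 0.12903×(-2.95420)=-0.38119, 0.1129×(-3.14684)=-0.35529, 0.19355×(-2.36923)=-0.45856, 0.14516×(-2.78427)=-0.40417, 0.16129×(-2.63227)=-0.42456, 0.14516×(-2.78427)=-0.40417, 0.1129×(-3.14684)=-0.35529.
Sum = -2.78322, so H' = 2.783.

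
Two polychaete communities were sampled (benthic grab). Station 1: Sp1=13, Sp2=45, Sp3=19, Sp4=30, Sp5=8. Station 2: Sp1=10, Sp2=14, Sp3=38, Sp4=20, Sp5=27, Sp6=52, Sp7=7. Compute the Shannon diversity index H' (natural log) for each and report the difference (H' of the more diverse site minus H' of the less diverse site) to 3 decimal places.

Station 1: N=115, proportions 0.11304, 0.3913, 0.16522, 0.26087, 0.06957, giving H' = 1.44702 (working shown to 5 dp, full precision carried).
Station 2: N=168, proportions 0.05952, 0.08333, 0.22619, 0.11905, 0.16071, 0.30952, 0.04167, giving H' = 1.75379.
Difference = |1.44702 − 1.75379| = 0.30677, i.e. 0.307 to 3 decimal places.

0.307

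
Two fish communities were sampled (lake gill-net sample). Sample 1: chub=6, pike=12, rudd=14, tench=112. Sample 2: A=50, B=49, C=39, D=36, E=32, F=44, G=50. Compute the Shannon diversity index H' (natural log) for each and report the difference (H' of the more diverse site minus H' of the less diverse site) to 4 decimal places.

1.1716

Sample 1: N=144, proportions 0.041667, 0.083333, 0.097222, 0.777778, giving H' = 0.761563 (working shown to 6 dp, full precision carried).
Sample 2: N=300, proportions 0.166667, 0.163333, 0.13, 0.12, 0.106667, 0.146667, 0.166667, giving H' = 1.933133.
Difference = |0.761563 − 1.933133| = 1.171570, i.e. 1.1716 to 4 decimal places.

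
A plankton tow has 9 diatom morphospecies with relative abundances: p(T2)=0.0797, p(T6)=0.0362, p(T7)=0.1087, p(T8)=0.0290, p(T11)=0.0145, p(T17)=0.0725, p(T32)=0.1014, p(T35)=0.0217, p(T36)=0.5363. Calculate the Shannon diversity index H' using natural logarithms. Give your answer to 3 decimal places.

1.567

Each pᵢ ln pᵢ term (working shown to 5 dp, full precision carried): 0.0797×(-2.52949)=-0.20160, 0.0362×(-3.31870)=-0.12014, 0.1087×(-2.21916)=-0.24122, 0.029×(-3.54046)=-0.10267, 0.0145×(-4.23361)=-0.06139, 0.0725×(-2.62417)=-0.19025, 0.1014×(-2.28868)=-0.23207, 0.0217×(-3.83044)=-0.08312, 0.5363×(-0.62306)=-0.33415.
Sum = -1.56661, so H' = 1.567.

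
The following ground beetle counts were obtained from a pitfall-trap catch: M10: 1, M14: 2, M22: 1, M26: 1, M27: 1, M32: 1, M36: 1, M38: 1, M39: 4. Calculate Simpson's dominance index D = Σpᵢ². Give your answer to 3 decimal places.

0.160

Total N = 1+2+1+1+1+1+1+1+4 = 13, so the proportions are 0.07692, 0.15385, 0.07692, 0.07692, 0.07692, 0.07692, 0.07692, 0.07692, 0.30769 (working shown to 5 dp, full precision carried).
D = 0.07692² + 0.15385² + 0.07692² + 0.07692² + 0.07692² + 0.07692² + 0.07692² + 0.07692² + 0.30769² = 0.00592 + 0.02367 + 0.00592 + 0.00592 + 0.00592 + 0.00592 + 0.00592 + 0.00592 + 0.09467 = 0.15976.
To 3 decimal places, D = 0.160.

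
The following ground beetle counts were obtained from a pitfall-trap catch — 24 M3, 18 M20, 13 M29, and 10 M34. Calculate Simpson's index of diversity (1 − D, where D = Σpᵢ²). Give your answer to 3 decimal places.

Total N = 24+18+13+10 = 65, so the proportions are 0.36923, 0.27692, 0.2, 0.15385 (working shown to 5 dp, full precision carried).
D = 0.36923² + 0.27692² + 0.2² + 0.15385² = 0.13633 + 0.07669 + 0.04000 + 0.02367 = 0.27669.
So 1 − D = 0.72331, i.e. 0.723 to 3 decimal places.

0.723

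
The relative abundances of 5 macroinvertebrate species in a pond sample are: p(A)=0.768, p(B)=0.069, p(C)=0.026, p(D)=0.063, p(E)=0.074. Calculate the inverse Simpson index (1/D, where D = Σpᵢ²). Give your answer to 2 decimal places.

D = 0.768² + 0.069² + 0.026² + 0.063² + 0.074² = 0.58982 + 0.00476 + 0.00068 + 0.00397 + 0.00548 = 0.60471 (working shown to 5 dp, full precision carried).
So 1/D = 1.6537, i.e. 1.65 to 2 decimal places.

1.65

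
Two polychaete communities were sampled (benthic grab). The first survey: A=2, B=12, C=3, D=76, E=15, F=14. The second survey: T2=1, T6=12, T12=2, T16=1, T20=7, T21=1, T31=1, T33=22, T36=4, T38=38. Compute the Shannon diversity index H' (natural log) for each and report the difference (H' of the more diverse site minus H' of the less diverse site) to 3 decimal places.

0.418

The first survey: N=122, proportions 0.01639, 0.09836, 0.02459, 0.62295, 0.12295, 0.11475, giving H' = 1.18759 (working shown to 5 dp, full precision carried).
The second survey: N=89, proportions 0.01124, 0.13483, 0.02247, 0.01124, 0.07865, 0.01124, 0.01124, 0.24719, 0.04494, 0.42697, giving H' = 1.60546.
Difference = |1.18759 − 1.60546| = 0.41787, i.e. 0.418 to 3 decimal places.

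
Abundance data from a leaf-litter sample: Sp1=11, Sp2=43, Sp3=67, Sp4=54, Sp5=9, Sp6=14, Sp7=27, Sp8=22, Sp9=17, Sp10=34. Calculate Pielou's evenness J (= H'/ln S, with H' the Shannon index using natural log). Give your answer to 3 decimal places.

0.919

Total N = 11+43+67+54+9+14+27+22+17+34 = 298, so the proportions are 0.03691, 0.1443, 0.22483, 0.18121, 0.0302, 0.04698, 0.0906, 0.07383, 0.05705, 0.11409 (working shown to 5 dp, full precision carried).
H' = −Σ pᵢ ln pᵢ = −((-0.12178) + (-0.27934) + (-0.33554) + (-0.30952) + (-0.10570) + (-0.14367) + (-0.21756) + (-0.19239) + (-0.16338) + (-0.24767)) = 2.11655.
With S = 10 species, ln S = 2.30259, so J = 2.11655/2.30259 = 0.91921, i.e. 0.919 to 3 decimal places.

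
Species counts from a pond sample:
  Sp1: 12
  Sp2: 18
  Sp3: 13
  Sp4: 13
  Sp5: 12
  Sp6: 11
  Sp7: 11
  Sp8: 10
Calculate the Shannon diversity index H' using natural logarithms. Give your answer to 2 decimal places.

Total N = 12+18+13+13+12+11+11+10 = 100, so the proportions are 0.12, 0.18, 0.13, 0.13, 0.12, 0.11, 0.11, 0.1 (working shown to 4 dp, full precision carried).
Each pᵢ ln pᵢ term: 0.12×(-2.1203)=-0.2544, 0.18×(-1.7148)=-0.3087, 0.13×(-2.0402)=-0.2652, 0.13×(-2.0402)=-0.2652, 0.12×(-2.1203)=-0.2544, 0.11×(-2.2073)=-0.2428, 0.11×(-2.2073)=-0.2428, 0.1×(-2.3026)=-0.2303.
Sum = -2.0638, so H' = 2.06.

2.06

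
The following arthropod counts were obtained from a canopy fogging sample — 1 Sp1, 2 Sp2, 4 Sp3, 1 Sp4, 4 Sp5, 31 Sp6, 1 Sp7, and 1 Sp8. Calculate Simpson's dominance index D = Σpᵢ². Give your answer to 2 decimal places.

0.49

Total N = 1+2+4+1+4+31+1+1 = 45, so the proportions are 0.0222, 0.0444, 0.0889, 0.0222, 0.0889, 0.6889, 0.0222, 0.0222 (working shown to 4 dp, full precision carried).
D = 0.0222² + 0.0444² + 0.0889² + 0.0222² + 0.0889² + 0.6889² + 0.0222² + 0.0222² = 0.0005 + 0.0020 + 0.0079 + 0.0005 + 0.0079 + 0.4746 + 0.0005 + 0.0005 = 0.4943.
To 2 decimal places, D = 0.49.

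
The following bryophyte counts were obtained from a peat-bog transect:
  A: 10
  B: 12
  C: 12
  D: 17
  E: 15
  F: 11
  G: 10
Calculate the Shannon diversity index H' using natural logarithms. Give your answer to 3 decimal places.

1.927

Total N = 10+12+12+17+15+11+10 = 87, so the proportions are 0.11494, 0.13793, 0.13793, 0.1954, 0.17241, 0.12644, 0.11494 (working shown to 5 dp, full precision carried).
Each pᵢ ln pᵢ term: 0.11494×(-2.16332)=-0.24866, 0.13793×(-1.98100)=-0.27324, 0.13793×(-1.98100)=-0.27324, 0.1954×(-1.63269)=-0.31903, 0.17241×(-1.75786)=-0.30308, 0.12644×(-2.06801)=-0.26147, 0.11494×(-2.16332)=-0.24866.
Sum = -1.92738, so H' = 1.927.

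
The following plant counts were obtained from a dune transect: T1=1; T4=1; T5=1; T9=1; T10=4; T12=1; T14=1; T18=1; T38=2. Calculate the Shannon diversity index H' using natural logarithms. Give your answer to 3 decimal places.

2.032

Total N = 1+1+1+1+4+1+1+1+2 = 13, so the proportions are 0.07692, 0.07692, 0.07692, 0.07692, 0.30769, 0.07692, 0.07692, 0.07692, 0.15385 (working shown to 5 dp, full precision carried).
Each pᵢ ln pᵢ term: 0.07692×(-2.56495)=-0.19730, 0.07692×(-2.56495)=-0.19730, 0.07692×(-2.56495)=-0.19730, 0.07692×(-2.56495)=-0.19730, 0.30769×(-1.17865)=-0.36266, 0.07692×(-2.56495)=-0.19730, 0.07692×(-2.56495)=-0.19730, 0.07692×(-2.56495)=-0.19730, 0.15385×(-1.87180)=-0.28797.
Sum = -2.03176, so H' = 2.032.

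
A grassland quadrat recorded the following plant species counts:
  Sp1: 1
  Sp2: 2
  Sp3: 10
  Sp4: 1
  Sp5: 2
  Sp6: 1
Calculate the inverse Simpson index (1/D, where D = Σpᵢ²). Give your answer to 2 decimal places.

2.60

Total N = 1+2+10+1+2+1 = 17, so the proportions are 0.05882, 0.11765, 0.58824, 0.05882, 0.11765, 0.05882 (working shown to 5 dp, full precision carried).
D = 0.05882² + 0.11765² + 0.58824² + 0.05882² + 0.11765² + 0.05882² = 0.00346 + 0.01384 + 0.34602 + 0.00346 + 0.01384 + 0.00346 = 0.38408.
So 1/D = 2.6036, i.e. 2.60 to 2 decimal places.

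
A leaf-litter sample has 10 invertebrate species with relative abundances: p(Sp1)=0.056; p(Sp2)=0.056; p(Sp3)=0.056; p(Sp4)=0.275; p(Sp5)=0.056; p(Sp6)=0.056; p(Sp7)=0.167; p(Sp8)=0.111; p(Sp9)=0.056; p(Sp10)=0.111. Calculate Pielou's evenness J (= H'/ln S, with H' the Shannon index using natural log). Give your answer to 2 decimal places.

0.92

H' = −Σ pᵢ ln pᵢ = −((-0.1614) + (-0.1614) + (-0.1614) + (-0.3550) + (-0.1614) + (-0.1614) + (-0.2989) + (-0.2440) + (-0.1614) + (-0.2440)) = 2.1104 (working shown to 4 dp, full precision carried).
With S = 10 species, ln S = 2.3026, so J = 2.1104/2.3026 = 0.9165, i.e. 0.92 to 2 decimal places.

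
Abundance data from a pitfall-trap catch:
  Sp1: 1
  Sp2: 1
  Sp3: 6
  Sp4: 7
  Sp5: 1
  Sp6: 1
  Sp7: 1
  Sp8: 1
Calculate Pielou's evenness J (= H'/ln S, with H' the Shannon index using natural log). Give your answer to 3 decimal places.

0.799

Total N = 1+1+6+7+1+1+1+1 = 19, so the proportions are 0.05263, 0.05263, 0.31579, 0.36842, 0.05263, 0.05263, 0.05263, 0.05263 (working shown to 5 dp, full precision carried).
H' = −Σ pᵢ ln pᵢ = −((-0.15497) + (-0.15497) + (-0.36400) + (-0.36788) + (-0.15497) + (-0.15497) + (-0.15497) + (-0.15497)) = 1.66171.
With S = 8 species, ln S = 2.07944, so J = 1.66171/2.07944 = 0.79911, i.e. 0.799 to 3 decimal places.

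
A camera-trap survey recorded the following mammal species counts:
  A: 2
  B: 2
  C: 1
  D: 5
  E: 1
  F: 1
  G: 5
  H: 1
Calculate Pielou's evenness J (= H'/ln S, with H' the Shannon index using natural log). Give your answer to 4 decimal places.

0.8859

Total N = 2+2+1+5+1+1+5+1 = 18, so the proportions are 0.111111, 0.111111, 0.055556, 0.277778, 0.055556, 0.055556, 0.277778, 0.055556 (working shown to 6 dp, full precision carried).
H' = −Σ pᵢ ln pᵢ = −((-0.244136) + (-0.244136) + (-0.160576) + (-0.355815) + (-0.160576) + (-0.160576) + (-0.355815) + (-0.160576)) = 1.842207.
With S = 8 species, ln S = 2.079442, so J = 1.842207/2.079442 = 0.885914, i.e. 0.8859 to 4 decimal places.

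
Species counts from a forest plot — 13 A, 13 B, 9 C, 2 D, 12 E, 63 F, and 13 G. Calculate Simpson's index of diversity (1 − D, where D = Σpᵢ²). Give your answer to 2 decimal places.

0.70

Total N = 13+13+9+2+12+63+13 = 125, so the proportions are 0.104, 0.104, 0.072, 0.016, 0.096, 0.504, 0.104 (working shown to 4 dp, full precision carried).
D = 0.104² + 0.104² + 0.072² + 0.016² + 0.096² + 0.504² + 0.104² = 0.0108 + 0.0108 + 0.0052 + 0.0003 + 0.0092 + 0.2540 + 0.0108 = 0.3011.
So 1 − D = 0.6989, i.e. 0.70 to 2 decimal places.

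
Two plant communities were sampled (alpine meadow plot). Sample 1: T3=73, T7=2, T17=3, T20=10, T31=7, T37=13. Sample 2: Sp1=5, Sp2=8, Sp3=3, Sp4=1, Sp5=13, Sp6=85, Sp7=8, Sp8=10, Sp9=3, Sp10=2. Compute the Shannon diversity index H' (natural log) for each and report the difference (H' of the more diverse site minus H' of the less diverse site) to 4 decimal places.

0.3345

Sample 1: N=108, proportions 0.675926, 0.018519, 0.027778, 0.092593, 0.064815, 0.12037, giving H' = 1.090675 (working shown to 6 dp, full precision carried).
Sample 2: N=138, proportions 0.036232, 0.057971, 0.021739, 0.007246, 0.094203, 0.615942, 0.057971, 0.072464, 0.021739, 0.014493, giving H' = 1.425139.
Difference = |1.090675 − 1.425139| = 0.334464, i.e. 0.3345 to 4 decimal places.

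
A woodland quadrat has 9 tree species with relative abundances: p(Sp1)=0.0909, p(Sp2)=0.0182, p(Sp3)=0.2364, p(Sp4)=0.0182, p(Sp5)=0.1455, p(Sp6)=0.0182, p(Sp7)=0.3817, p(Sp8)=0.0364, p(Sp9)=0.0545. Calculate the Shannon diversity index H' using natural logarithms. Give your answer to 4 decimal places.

1.7049

Each pᵢ ln pᵢ term (working shown to 6 dp, full precision carried): 0.0909×(-2.397995)=-0.217978, 0.0182×(-4.006334)=-0.072915, 0.2364×(-1.442230)=-0.340943, 0.0182×(-4.006334)=-0.072915, 0.1455×(-1.927579)=-0.280463, 0.0182×(-4.006334)=-0.072915, 0.3817×(-0.963120)=-0.367623, 0.0364×(-3.313187)=-0.120600, 0.0545×(-2.909555)=-0.158571.
Sum = -1.704923, so H' = 1.7049.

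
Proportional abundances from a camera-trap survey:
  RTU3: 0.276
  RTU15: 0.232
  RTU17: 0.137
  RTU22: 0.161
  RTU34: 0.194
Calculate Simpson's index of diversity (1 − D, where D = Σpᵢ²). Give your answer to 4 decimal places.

D = 0.276² + 0.232² + 0.137² + 0.161² + 0.194² = 0.076176 + 0.053824 + 0.018769 + 0.025921 + 0.037636 = 0.212326 (working shown to 6 dp, full precision carried).
So 1 − D = 0.787674, i.e. 0.7877 to 4 decimal places.

0.7877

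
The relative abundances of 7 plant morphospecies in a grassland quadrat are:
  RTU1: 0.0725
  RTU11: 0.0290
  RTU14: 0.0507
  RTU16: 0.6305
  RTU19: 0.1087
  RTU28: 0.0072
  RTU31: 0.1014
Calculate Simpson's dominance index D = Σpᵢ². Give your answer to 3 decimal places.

D = 0.0725² + 0.029² + 0.0507² + 0.6305² + 0.1087² + 0.0072² + 0.1014² = 0.00526 + 0.00084 + 0.00257 + 0.39753 + 0.01182 + 0.00005 + 0.01028 = 0.42835 (working shown to 5 dp, full precision carried).
To 3 decimal places, D = 0.428.

0.428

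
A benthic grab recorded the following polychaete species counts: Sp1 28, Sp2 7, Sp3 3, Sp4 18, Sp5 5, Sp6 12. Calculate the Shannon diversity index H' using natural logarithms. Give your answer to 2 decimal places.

Total N = 28+7+3+18+5+12 = 73, so the proportions are 0.3836, 0.0959, 0.0411, 0.2466, 0.0685, 0.1644 (working shown to 4 dp, full precision carried).
Each pᵢ ln pᵢ term: 0.3836×(-0.9583)=-0.3675, 0.0959×(-2.3445)=-0.2248, 0.0411×(-3.1918)=-0.1312, 0.2466×(-1.4001)=-0.3452, 0.0685×(-2.6810)=-0.1836, 0.1644×(-1.8056)=-0.2968.
Sum = -1.5492, so H' = 1.55.

1.55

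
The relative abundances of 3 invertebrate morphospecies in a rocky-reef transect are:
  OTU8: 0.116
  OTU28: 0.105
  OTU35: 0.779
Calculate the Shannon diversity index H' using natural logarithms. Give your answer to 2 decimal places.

0.68

Each pᵢ ln pᵢ term (working shown to 4 dp, full precision carried): 0.116×(-2.1542)=-0.2499, 0.105×(-2.2538)=-0.2366, 0.779×(-0.2497)=-0.1946.
Sum = -0.6811, so H' = 0.68.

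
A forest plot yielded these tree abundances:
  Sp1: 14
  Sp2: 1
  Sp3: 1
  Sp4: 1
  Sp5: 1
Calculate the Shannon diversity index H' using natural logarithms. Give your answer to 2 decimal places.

0.84

Total N = 14+1+1+1+1 = 18, so the proportions are 0.7778, 0.0556, 0.0556, 0.0556, 0.0556 (working shown to 4 dp, full precision carried).
Each pᵢ ln pᵢ term: 0.7778×(-0.2513)=-0.1955, 0.0556×(-2.8904)=-0.1606, 0.0556×(-2.8904)=-0.1606, 0.0556×(-2.8904)=-0.1606, 0.0556×(-2.8904)=-0.1606.
Sum = -0.8378, so H' = 0.84.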